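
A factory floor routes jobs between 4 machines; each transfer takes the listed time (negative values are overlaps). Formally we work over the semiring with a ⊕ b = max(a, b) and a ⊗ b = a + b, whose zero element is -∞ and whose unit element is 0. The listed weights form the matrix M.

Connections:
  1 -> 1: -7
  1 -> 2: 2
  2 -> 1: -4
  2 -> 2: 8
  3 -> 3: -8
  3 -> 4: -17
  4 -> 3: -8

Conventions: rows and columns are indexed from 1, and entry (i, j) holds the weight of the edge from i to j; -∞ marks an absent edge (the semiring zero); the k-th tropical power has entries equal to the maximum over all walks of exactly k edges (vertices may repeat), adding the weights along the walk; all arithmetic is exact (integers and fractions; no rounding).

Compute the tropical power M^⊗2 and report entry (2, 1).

M^⊗2:
  [-2, 10, -∞, -∞]
  [4, 16, -∞, -∞]
  [-∞, -∞, -16, -25]
  [-∞, -∞, -16, -25]
Key observation: the optimum is the walk 2->2->1, with weight 8 + (-4) = 4.
Optimal value attained by: walk 2->2->1.
Answer: (M^⊗2)[2][1] = 4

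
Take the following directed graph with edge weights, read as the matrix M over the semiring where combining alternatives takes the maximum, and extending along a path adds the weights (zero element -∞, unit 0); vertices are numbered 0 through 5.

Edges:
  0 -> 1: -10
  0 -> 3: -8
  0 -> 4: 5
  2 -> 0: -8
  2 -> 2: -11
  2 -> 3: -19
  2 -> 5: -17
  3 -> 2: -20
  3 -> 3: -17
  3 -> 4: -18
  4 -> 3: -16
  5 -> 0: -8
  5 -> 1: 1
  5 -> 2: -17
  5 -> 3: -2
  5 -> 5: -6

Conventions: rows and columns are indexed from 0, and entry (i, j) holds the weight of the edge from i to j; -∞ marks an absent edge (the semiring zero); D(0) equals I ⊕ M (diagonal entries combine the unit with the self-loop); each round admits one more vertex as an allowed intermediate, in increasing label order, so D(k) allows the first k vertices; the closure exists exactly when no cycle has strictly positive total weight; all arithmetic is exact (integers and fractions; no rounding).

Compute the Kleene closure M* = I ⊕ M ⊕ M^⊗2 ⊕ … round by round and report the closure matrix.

D(0):
  [0, -10, -∞, -8, 5, -∞]
  [-∞, 0, -∞, -∞, -∞, -∞]
  [-8, -∞, 0, -19, -∞, -17]
  [-∞, -∞, -20, 0, -18, -∞]
  [-∞, -∞, -∞, -16, 0, -∞]
  [-8, 1, -17, -2, -∞, 0]
D(1):
  [0, -10, -∞, -8, 5, -∞]
  [-∞, 0, -∞, -∞, -∞, -∞]
  [-8, -18, 0, -16, -3, -17]
  [-∞, -∞, -20, 0, -18, -∞]
  [-∞, -∞, -∞, -16, 0, -∞]
  [-8, 1, -17, -2, -3, 0]
D(2):
  [0, -10, -∞, -8, 5, -∞]
  [-∞, 0, -∞, -∞, -∞, -∞]
  [-8, -18, 0, -16, -3, -17]
  [-∞, -∞, -20, 0, -18, -∞]
  [-∞, -∞, -∞, -16, 0, -∞]
  [-8, 1, -17, -2, -3, 0]
D(3):
  [0, -10, -∞, -8, 5, -∞]
  [-∞, 0, -∞, -∞, -∞, -∞]
  [-8, -18, 0, -16, -3, -17]
  [-28, -38, -20, 0, -18, -37]
  [-∞, -∞, -∞, -16, 0, -∞]
  [-8, 1, -17, -2, -3, 0]
D(4):
  [0, -10, -28, -8, 5, -45]
  [-∞, 0, -∞, -∞, -∞, -∞]
  [-8, -18, 0, -16, -3, -17]
  [-28, -38, -20, 0, -18, -37]
  [-44, -54, -36, -16, 0, -53]
  [-8, 1, -17, -2, -3, 0]
D(5):
  [0, -10, -28, -8, 5, -45]
  [-∞, 0, -∞, -∞, -∞, -∞]
  [-8, -18, 0, -16, -3, -17]
  [-28, -38, -20, 0, -18, -37]
  [-44, -54, -36, -16, 0, -53]
  [-8, 1, -17, -2, -3, 0]
D(6):
  [0, -10, -28, -8, 5, -45]
  [-∞, 0, -∞, -∞, -∞, -∞]
  [-8, -16, 0, -16, -3, -17]
  [-28, -36, -20, 0, -18, -37]
  [-44, -52, -36, -16, 0, -53]
  [-8, 1, -17, -2, -3, 0]
Answer: M* = [[0, -10, -28, -8, 5, -45], [-∞, 0, -∞, -∞, -∞, -∞], [-8, -16, 0, -16, -3, -17], [-28, -36, -20, 0, -18, -37], [-44, -52, -36, -16, 0, -53], [-8, 1, -17, -2, -3, 0]]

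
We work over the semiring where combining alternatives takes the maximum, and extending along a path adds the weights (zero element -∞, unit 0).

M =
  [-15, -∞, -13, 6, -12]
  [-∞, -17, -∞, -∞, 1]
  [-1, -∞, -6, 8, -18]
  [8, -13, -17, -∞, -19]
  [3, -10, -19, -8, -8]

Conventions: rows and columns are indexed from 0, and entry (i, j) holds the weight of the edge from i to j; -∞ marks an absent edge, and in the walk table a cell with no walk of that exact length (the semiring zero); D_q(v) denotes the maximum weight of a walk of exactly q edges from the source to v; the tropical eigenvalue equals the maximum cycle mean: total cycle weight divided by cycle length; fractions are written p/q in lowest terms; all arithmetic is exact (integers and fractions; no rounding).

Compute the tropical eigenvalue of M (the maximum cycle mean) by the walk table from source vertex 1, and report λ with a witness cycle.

q=0: [-∞, 0, -∞, -∞, -∞]
q=1: [-∞, -17, -∞, -∞, 1]
q=2: [4, -9, -18, -7, -7]
q=3: [1, -17, -9, 10, -8]
q=4: [18, -3, -7, 7, -9]
q=5: [15, -6, 5, 24, 6]
Optimal cycle mean attained by: cycle 0->3->0, total 6 + 8, length 2.
Answer: λ = 7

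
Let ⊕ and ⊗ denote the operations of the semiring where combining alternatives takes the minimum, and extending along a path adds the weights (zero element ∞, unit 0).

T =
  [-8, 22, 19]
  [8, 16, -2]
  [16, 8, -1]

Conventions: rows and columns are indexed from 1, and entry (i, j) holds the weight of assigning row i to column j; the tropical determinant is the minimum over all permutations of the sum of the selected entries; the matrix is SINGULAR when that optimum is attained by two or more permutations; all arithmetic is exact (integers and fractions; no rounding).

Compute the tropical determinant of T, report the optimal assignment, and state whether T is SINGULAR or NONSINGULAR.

σ = (1, 2, 3): (-8) + 16 + (-1) = 7
σ = (1, 3, 2): (-8) + (-2) + 8 = -2
σ = (2, 1, 3): 22 + 8 + (-1) = 29
σ = (2, 3, 1): 22 + (-2) + 16 = 36
σ = (3, 1, 2): 19 + 8 + 8 = 35
σ = (3, 2, 1): 19 + 16 + 16 = 51
Optimal value attained by: σ = (1, 3, 2).
Answer: det⊕(T) = -2; verdict: NONSINGULAR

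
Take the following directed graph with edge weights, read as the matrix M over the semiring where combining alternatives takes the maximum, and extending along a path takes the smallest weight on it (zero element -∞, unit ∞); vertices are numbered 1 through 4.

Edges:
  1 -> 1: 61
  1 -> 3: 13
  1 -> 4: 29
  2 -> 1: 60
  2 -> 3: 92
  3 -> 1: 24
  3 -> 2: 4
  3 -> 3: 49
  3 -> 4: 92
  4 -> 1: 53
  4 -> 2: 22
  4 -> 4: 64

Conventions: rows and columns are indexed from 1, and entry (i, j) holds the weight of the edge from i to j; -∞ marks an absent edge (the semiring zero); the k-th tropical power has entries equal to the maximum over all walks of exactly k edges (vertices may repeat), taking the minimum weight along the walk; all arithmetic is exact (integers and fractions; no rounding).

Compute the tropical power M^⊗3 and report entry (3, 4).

M^⊗2:
  [61, 22, 13, 29]
  [60, 4, 49, 92]
  [53, 22, 49, 64]
  [53, 22, 22, 64]
M^⊗3:
  [61, 22, 22, 29]
  [60, 22, 49, 64]
  [53, 22, 49, 64]
  [53, 22, 22, 64]
Key observation: the optimum is the walk 3->4->4->4, with weight 92 min 64 min 64 = 64.
Optimal value attained by: walk 3->4->4->4.
Answer: (M^⊗3)[3][4] = 64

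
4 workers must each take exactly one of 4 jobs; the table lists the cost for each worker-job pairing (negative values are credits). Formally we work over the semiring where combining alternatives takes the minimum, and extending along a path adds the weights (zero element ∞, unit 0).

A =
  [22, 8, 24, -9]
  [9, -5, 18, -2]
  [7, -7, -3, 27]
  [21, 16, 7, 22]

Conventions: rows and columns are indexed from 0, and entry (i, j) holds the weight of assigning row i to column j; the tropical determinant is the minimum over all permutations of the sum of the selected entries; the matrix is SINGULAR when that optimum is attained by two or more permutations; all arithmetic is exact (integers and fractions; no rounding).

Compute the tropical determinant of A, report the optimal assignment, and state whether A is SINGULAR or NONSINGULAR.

σ = (0, 1, 2, 3): 22 + (-5) + (-3) + 22 = 36
σ = (0, 1, 3, 2): 22 + (-5) + 27 + 7 = 51
σ = (0, 2, 1, 3): 22 + 18 + (-7) + 22 = 55
σ = (0, 2, 3, 1): 22 + 18 + 27 + 16 = 83
σ = (0, 3, 1, 2): 22 + (-2) + (-7) + 7 = 20
σ = (0, 3, 2, 1): 22 + (-2) + (-3) + 16 = 33
σ = (1, 0, 2, 3): 8 + 9 + (-3) + 22 = 36
σ = (1, 0, 3, 2): 8 + 9 + 27 + 7 = 51
σ = (1, 2, 0, 3): 8 + 18 + 7 + 22 = 55
σ = (1, 2, 3, 0): 8 + 18 + 27 + 21 = 74
σ = (1, 3, 0, 2): 8 + (-2) + 7 + 7 = 20
σ = (1, 3, 2, 0): 8 + (-2) + (-3) + 21 = 24
σ = (2, 0, 1, 3): 24 + 9 + (-7) + 22 = 48
σ = (2, 0, 3, 1): 24 + 9 + 27 + 16 = 76
σ = (2, 1, 0, 3): 24 + (-5) + 7 + 22 = 48
σ = (2, 1, 3, 0): 24 + (-5) + 27 + 21 = 67
σ = (2, 3, 0, 1): 24 + (-2) + 7 + 16 = 45
σ = (2, 3, 1, 0): 24 + (-2) + (-7) + 21 = 36
σ = (3, 0, 1, 2): (-9) + 9 + (-7) + 7 = 0
σ = (3, 0, 2, 1): (-9) + 9 + (-3) + 16 = 13
σ = (3, 1, 0, 2): (-9) + (-5) + 7 + 7 = 0
σ = (3, 1, 2, 0): (-9) + (-5) + (-3) + 21 = 4
σ = (3, 2, 0, 1): (-9) + 18 + 7 + 16 = 32
σ = (3, 2, 1, 0): (-9) + 18 + (-7) + 21 = 23
Optimal value attained by: σ = (3, 0, 1, 2).
Answer: det⊕(A) = 0; verdict: SINGULAR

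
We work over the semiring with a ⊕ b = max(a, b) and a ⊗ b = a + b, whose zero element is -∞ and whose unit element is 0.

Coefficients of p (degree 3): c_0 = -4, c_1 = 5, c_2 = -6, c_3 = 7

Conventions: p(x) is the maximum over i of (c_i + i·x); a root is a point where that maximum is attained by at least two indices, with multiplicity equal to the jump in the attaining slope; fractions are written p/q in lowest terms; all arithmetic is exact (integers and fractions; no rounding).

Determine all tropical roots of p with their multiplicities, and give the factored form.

hull edge (i=0, c=-4) to (i=1, c=5): slope 9, span 1
hull edge (i=1, c=5) to (i=3, c=7): slope 1, span 2
Factored form: p(x) = 7 ⊗ (x ⊕ (-9)) ⊗ (x ⊕ (-1)) ⊗ (x ⊕ (-1))
Answer: roots = -9 (mult 1), -1 (mult 2)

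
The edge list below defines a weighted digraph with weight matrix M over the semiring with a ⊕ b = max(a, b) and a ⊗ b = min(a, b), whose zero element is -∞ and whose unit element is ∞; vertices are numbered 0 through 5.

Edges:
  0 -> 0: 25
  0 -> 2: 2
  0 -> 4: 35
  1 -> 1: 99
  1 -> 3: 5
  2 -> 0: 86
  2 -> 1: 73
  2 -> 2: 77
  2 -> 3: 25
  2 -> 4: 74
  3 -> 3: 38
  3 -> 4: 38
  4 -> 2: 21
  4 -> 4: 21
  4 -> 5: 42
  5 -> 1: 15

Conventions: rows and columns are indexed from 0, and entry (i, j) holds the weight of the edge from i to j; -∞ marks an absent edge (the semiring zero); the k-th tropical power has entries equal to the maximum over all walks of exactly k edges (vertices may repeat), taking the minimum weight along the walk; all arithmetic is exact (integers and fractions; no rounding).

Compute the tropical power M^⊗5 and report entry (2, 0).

M^⊗2:
  [25, 2, 21, 2, 25, 35]
  [-∞, 99, -∞, 5, 5, -∞]
  [77, 73, 77, 25, 74, 42]
  [-∞, -∞, 21, 38, 38, 38]
  [21, 21, 21, 21, 21, 21]
  [-∞, 15, -∞, 5, -∞, -∞]
M^⊗3:
  [25, 21, 21, 21, 25, 25]
  [-∞, 99, 5, 5, 5, 5]
  [77, 73, 77, 25, 74, 42]
  [21, 21, 21, 38, 38, 38]
  [21, 21, 21, 21, 21, 21]
  [-∞, 15, -∞, 5, 5, -∞]
M^⊗4:
  [25, 21, 21, 21, 25, 25]
  [5, 99, 5, 5, 5, 5]
  [77, 73, 77, 25, 74, 42]
  [21, 21, 21, 38, 38, 38]
  [21, 21, 21, 21, 21, 21]
  [-∞, 15, 5, 5, 5, 5]
M^⊗5:
  [25, 21, 21, 21, 25, 25]
  [5, 99, 5, 5, 5, 5]
  [77, 73, 77, 25, 74, 42]
  [21, 21, 21, 38, 38, 38]
  [21, 21, 21, 21, 21, 21]
  [5, 15, 5, 5, 5, 5]
Key observation: the optimum is the walk 2->2->2->2->2->0, with weight 77 min 77 min 77 min 77 min 86 = 77.
Optimal value attained by: walk 2->2->2->2->2->0.
Answer: (M^⊗5)[2][0] = 77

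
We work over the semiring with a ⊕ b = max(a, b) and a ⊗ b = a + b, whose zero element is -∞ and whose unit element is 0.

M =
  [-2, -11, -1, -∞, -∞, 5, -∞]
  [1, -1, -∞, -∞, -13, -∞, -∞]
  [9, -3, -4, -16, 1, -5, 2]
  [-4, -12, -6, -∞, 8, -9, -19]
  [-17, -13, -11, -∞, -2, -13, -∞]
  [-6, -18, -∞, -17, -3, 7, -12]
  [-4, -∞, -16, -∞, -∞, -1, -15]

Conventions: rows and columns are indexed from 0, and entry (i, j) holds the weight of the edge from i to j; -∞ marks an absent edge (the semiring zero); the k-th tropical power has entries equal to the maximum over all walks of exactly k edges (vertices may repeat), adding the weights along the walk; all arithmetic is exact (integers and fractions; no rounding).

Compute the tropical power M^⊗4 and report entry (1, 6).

M^⊗2:
  [8, -4, -3, -12, 2, 12, 1]
  [0, -2, 0, -∞, -14, 6, -∞]
  [7, -2, 8, -20, -1, 14, -2]
  [3, -5, -3, -22, 6, 1, -4]
  [-2, -14, -13, -27, -4, -6, -9]
  [1, -11, -7, -10, 4, 14, -5]
  [-6, -15, -5, -18, -4, 6, -13]
M^⊗3:
  [6, -3, 7, -5, 9, 19, 0]
  [9, -3, -1, -11, 3, 13, 2]
  [17, 5, 6, -3, 11, 21, 10]
  [6, -6, 2, -16, 4, 8, -1]
  [-4, -13, -3, -23, -6, 3, -11]
  [8, -4, 0, -3, 11, 21, 2]
  [4, -8, -7, -11, 3, 13, -3]
M^⊗4:
  [16, 4, 5, 2, 16, 26, 9]
  [8, -2, 8, -4, 10, 20, 1]
  [15, 6, 16, 4, 18, 28, 9]
  [11, -1, 5, -9, 5, 15, 4]
  [6, -6, -5, -14, 0, 10, -1]
  [15, 3, 7, 4, 18, 28, 9]
  [7, -5, 3, -4, 10, 20, 1]
Key observation: the optimum is the walk 1->0->5->5->6, with weight 1 + 5 + 7 + (-12) = 1.
Optimal value attained by: walk 1->0->5->5->6.
Answer: (M^⊗4)[1][6] = 1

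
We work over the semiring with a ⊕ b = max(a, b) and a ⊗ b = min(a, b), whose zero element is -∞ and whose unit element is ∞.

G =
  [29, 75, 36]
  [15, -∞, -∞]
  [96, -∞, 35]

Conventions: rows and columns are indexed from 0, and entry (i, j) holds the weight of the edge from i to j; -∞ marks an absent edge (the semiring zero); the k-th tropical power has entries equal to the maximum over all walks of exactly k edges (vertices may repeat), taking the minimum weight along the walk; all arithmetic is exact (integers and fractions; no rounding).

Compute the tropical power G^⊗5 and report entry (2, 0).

G^⊗2:
  [36, 29, 35]
  [15, 15, 15]
  [35, 75, 36]
G^⊗3:
  [35, 36, 36]
  [15, 15, 15]
  [36, 35, 35]
G^⊗4:
  [36, 35, 35]
  [15, 15, 15]
  [35, 36, 36]
G^⊗5:
  [35, 36, 36]
  [15, 15, 15]
  [36, 35, 35]
Key observation: the optimum is the walk 2->0->2->0->2->0, with weight 96 min 36 min 96 min 36 min 96 = 36.
Optimal value attained by: walk 2->0->2->0->2->0.
Answer: (G^⊗5)[2][0] = 36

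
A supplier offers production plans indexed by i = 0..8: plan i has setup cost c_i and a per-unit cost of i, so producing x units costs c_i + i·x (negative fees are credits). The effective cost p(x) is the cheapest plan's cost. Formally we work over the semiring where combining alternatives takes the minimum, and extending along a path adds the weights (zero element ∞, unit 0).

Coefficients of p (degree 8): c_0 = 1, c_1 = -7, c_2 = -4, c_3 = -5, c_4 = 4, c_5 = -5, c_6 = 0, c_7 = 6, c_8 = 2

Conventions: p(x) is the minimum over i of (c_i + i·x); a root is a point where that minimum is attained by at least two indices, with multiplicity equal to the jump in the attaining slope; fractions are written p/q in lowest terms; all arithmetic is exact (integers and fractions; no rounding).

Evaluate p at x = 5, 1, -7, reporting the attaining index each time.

p(5) = min(1+0·5=1, -7+1·5=-2, -4+2·5=6, -5+3·5=10, 4+4·5=24, -5+5·5=20, 0+6·5=30, 6+7·5=41, 2+8·5=42) = -2 (attained by i=1)
p(1) = min(1+0·1=1, -7+1·1=-6, -4+2·1=-2, -5+3·1=-2, 4+4·1=8, -5+5·1=0, 0+6·1=6, 6+7·1=13, 2+8·1=10) = -6 (attained by i=1)
p(-7) = min(1+0·(-7)=1, -7+1·(-7)=-14, -4+2·(-7)=-18, -5+3·(-7)=-26, 4+4·(-7)=-24, -5+5·(-7)=-40, 0+6·(-7)=-42, 6+7·(-7)=-43, 2+8·(-7)=-54) = -54 (attained by i=8)
Answer: p(5) = -2; p(1) = -6; p(-7) = -54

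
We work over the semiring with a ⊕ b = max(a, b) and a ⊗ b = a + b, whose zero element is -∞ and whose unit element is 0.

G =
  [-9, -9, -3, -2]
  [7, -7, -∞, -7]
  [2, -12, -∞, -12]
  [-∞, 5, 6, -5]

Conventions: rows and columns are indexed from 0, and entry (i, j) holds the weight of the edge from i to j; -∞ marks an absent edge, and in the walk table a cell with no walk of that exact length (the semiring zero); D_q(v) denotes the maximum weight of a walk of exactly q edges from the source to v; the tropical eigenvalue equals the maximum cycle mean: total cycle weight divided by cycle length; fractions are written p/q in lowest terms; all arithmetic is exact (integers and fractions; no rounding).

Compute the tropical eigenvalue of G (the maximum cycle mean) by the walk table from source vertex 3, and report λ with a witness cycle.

q=0: [-∞, -∞, -∞, 0]
q=1: [-∞, 5, 6, -5]
q=2: [12, 0, 1, -2]
q=3: [7, 3, 9, 10]
q=4: [11, 15, 16, 5]
Optimal cycle mean attained by: cycle 0->3->1->0, total (-2) + 5 + 7, length 3.
Answer: λ = 10/3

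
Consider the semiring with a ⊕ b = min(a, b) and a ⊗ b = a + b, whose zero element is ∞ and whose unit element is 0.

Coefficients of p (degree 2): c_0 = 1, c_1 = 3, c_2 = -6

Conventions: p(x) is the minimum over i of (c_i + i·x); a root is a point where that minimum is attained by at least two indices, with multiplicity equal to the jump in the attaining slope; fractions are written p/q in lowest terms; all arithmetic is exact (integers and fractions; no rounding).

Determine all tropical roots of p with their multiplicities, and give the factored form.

hull edge (i=0, c=1) to (i=2, c=-6): slope -7/2, span 2
Factored form: p(x) = -6 ⊗ (x ⊕ 7/2) ⊗ (x ⊕ 7/2)
Answer: roots = 7/2 (mult 2)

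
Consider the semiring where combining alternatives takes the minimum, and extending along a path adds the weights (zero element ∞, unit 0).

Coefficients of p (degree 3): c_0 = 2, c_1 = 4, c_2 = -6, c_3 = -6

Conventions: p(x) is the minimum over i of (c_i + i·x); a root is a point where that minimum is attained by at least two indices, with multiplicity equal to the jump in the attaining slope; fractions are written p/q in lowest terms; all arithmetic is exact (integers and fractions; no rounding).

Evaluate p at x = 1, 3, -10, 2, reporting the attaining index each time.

p(1) = min(2+0·1=2, 4+1·1=5, -6+2·1=-4, -6+3·1=-3) = -4 (attained by i=2)
p(3) = min(2+0·3=2, 4+1·3=7, -6+2·3=0, -6+3·3=3) = 0 (attained by i=2)
p(-10) = min(2+0·(-10)=2, 4+1·(-10)=-6, -6+2·(-10)=-26, -6+3·(-10)=-36) = -36 (attained by i=3)
p(2) = min(2+0·2=2, 4+1·2=6, -6+2·2=-2, -6+3·2=0) = -2 (attained by i=2)
Answer: p(1) = -4; p(3) = 0; p(-10) = -36; p(2) = -2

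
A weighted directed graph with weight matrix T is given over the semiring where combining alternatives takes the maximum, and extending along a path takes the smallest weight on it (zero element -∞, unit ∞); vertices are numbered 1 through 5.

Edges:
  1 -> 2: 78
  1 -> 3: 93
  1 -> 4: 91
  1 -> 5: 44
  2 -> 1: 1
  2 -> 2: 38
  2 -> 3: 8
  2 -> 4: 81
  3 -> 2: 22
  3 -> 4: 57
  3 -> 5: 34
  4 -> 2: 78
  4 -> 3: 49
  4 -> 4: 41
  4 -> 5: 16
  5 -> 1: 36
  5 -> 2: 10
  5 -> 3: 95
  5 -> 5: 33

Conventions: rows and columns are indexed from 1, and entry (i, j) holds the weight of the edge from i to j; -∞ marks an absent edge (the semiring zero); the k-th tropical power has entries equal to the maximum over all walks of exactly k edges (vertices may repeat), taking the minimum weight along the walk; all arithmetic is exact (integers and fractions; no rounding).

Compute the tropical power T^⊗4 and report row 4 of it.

T^⊗2:
  [36, 78, 49, 78, 34]
  [1, 78, 49, 41, 16]
  [34, 57, 49, 41, 33]
  [16, 41, 41, 78, 34]
  [33, 36, 36, 57, 36]
T^⊗3:
  [34, 78, 49, 78, 36]
  [16, 41, 41, 78, 34]
  [33, 41, 41, 57, 34]
  [34, 78, 49, 41, 34]
  [36, 57, 49, 41, 34]
T^⊗4:
  [36, 78, 49, 78, 34]
  [34, 78, 49, 41, 34]
  [34, 57, 49, 41, 34]
  [34, 41, 41, 78, 34]
  [34, 41, 41, 57, 36]
Answer: row 4 of T^⊗4 = [34, 41, 41, 78, 34]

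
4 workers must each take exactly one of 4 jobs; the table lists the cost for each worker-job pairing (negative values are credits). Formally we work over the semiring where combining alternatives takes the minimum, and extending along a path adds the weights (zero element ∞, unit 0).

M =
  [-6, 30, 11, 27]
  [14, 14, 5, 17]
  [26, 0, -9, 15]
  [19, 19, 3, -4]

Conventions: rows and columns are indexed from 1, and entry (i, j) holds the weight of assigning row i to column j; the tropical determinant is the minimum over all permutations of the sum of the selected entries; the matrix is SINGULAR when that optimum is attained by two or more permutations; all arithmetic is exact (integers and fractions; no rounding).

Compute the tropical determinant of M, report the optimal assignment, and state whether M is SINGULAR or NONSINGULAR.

σ = (1, 2, 3, 4): (-6) + 14 + (-9) + (-4) = -5
σ = (1, 2, 4, 3): (-6) + 14 + 15 + 3 = 26
σ = (1, 3, 2, 4): (-6) + 5 + 0 + (-4) = -5
σ = (1, 3, 4, 2): (-6) + 5 + 15 + 19 = 33
σ = (1, 4, 2, 3): (-6) + 17 + 0 + 3 = 14
σ = (1, 4, 3, 2): (-6) + 17 + (-9) + 19 = 21
σ = (2, 1, 3, 4): 30 + 14 + (-9) + (-4) = 31
σ = (2, 1, 4, 3): 30 + 14 + 15 + 3 = 62
σ = (2, 3, 1, 4): 30 + 5 + 26 + (-4) = 57
σ = (2, 3, 4, 1): 30 + 5 + 15 + 19 = 69
σ = (2, 4, 1, 3): 30 + 17 + 26 + 3 = 76
σ = (2, 4, 3, 1): 30 + 17 + (-9) + 19 = 57
σ = (3, 1, 2, 4): 11 + 14 + 0 + (-4) = 21
σ = (3, 1, 4, 2): 11 + 14 + 15 + 19 = 59
σ = (3, 2, 1, 4): 11 + 14 + 26 + (-4) = 47
σ = (3, 2, 4, 1): 11 + 14 + 15 + 19 = 59
σ = (3, 4, 1, 2): 11 + 17 + 26 + 19 = 73
σ = (3, 4, 2, 1): 11 + 17 + 0 + 19 = 47
σ = (4, 1, 2, 3): 27 + 14 + 0 + 3 = 44
σ = (4, 1, 3, 2): 27 + 14 + (-9) + 19 = 51
σ = (4, 2, 1, 3): 27 + 14 + 26 + 3 = 70
σ = (4, 2, 3, 1): 27 + 14 + (-9) + 19 = 51
σ = (4, 3, 1, 2): 27 + 5 + 26 + 19 = 77
σ = (4, 3, 2, 1): 27 + 5 + 0 + 19 = 51
Optimal value attained by: σ = (1, 2, 3, 4).
Answer: det⊕(M) = -5; verdict: SINGULAR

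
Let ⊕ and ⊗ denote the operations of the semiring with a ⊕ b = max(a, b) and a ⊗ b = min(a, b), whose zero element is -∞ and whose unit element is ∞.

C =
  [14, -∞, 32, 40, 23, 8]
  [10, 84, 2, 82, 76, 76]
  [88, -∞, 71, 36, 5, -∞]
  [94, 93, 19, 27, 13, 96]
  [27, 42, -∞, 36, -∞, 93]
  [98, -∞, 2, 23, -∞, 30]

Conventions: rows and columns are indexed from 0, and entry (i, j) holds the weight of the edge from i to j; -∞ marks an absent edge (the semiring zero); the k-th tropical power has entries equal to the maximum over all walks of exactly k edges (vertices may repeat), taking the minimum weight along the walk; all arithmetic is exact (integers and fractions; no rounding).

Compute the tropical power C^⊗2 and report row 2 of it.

C^⊗2:
  [40, 40, 32, 32, 14, 40]
  [82, 84, 19, 82, 76, 82]
  [71, 36, 71, 40, 23, 36]
  [96, 84, 32, 82, 76, 76]
  [93, 42, 27, 42, 42, 42]
  [30, 23, 32, 40, 23, 30]
Answer: row 2 of C^⊗2 = [71, 36, 71, 40, 23, 36]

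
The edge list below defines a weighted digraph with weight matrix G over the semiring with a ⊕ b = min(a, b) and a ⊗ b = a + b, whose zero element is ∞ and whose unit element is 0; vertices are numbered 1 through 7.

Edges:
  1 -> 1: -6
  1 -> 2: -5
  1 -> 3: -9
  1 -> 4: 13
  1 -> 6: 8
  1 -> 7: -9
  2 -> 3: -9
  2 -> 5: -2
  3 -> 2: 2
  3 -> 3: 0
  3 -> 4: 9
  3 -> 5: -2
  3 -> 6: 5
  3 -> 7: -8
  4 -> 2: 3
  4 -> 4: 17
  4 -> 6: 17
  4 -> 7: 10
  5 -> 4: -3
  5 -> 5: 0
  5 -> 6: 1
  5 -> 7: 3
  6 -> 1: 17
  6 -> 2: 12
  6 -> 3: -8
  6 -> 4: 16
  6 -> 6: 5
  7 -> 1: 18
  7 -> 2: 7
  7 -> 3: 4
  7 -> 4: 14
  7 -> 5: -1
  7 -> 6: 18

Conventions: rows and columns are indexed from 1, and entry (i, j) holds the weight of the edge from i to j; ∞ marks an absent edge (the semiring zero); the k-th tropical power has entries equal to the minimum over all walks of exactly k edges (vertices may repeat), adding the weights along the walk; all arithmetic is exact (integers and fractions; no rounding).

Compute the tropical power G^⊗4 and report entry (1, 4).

G^⊗2:
  [-12, -11, -15, 0, -11, -4, -17]
  [∞, -7, -9, -5, -11, -4, -17]
  [10, -1, -7, -5, -9, -1, -8]
  [28, 17, -6, 24, 1, 22, 27]
  [18, 0, -7, -3, 0, 1, 3]
  [11, -6, -8, 1, -10, -3, -16]
  [12, 6, -2, -4, -1, 0, -4]
G^⊗3:
  [-18, -17, -21, -14, -18, -10, -23]
  [1, -10, -16, -14, -18, -10, -17]
  [4, -5, -10, -12, -9, -8, -15]
  [22, -4, -6, -2, -8, -1, -14]
  [12, -5, -9, -3, -9, -2, -15]
  [2, -9, -15, -13, -17, -9, -16]
  [6, -1, -8, -4, -5, 0, -10]
G^⊗4:
  [-24, -23, -27, -21, -24, -17, -29]
  [-5, -14, -19, -21, -18, -17, -24]
  [-2, -9, -16, -12, -16, -8, -18]
  [4, -7, -13, -11, -15, -7, -14]
  [3, -8, -14, -12, -16, -8, -17]
  [-4, -13, -18, -20, -17, -16, -23]
  [0, -6, -10, -8, -11, -4, -16]
Key observation: the optimum is the walk 1->3->7->5->4, with weight (-9) + (-8) + (-1) + (-3) = -21.
Optimal value attained by: walk 1->3->7->5->4.
Answer: (G^⊗4)[1][4] = -21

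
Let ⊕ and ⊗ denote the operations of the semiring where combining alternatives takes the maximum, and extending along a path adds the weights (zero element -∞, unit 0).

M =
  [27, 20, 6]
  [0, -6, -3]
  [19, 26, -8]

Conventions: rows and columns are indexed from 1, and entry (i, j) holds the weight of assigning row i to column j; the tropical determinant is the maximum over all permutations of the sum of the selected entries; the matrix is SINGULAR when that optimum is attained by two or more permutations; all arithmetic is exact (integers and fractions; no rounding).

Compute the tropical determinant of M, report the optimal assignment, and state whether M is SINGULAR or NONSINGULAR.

σ = (1, 2, 3): 27 + (-6) + (-8) = 13
σ = (1, 3, 2): 27 + (-3) + 26 = 50
σ = (2, 1, 3): 20 + 0 + (-8) = 12
σ = (2, 3, 1): 20 + (-3) + 19 = 36
σ = (3, 1, 2): 6 + 0 + 26 = 32
σ = (3, 2, 1): 6 + (-6) + 19 = 19
Optimal value attained by: σ = (1, 3, 2).
Answer: det⊕(M) = 50; verdict: NONSINGULAR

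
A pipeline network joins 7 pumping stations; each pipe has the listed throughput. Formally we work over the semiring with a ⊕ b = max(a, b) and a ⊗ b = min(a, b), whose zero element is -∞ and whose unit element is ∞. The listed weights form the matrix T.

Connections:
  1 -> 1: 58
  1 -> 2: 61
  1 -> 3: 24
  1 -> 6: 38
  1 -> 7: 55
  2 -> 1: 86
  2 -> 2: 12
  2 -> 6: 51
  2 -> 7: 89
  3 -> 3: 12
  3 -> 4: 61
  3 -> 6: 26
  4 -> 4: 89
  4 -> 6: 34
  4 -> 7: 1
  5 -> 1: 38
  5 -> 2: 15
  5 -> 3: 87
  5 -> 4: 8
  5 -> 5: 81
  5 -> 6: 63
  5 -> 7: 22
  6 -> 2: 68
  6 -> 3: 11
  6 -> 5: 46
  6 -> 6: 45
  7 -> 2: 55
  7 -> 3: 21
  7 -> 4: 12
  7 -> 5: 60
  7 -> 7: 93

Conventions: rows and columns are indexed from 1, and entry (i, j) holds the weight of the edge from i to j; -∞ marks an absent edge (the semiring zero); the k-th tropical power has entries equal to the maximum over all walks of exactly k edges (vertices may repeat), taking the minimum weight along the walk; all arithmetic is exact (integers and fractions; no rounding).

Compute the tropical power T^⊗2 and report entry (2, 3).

T^⊗2:
  [61, 58, 24, 24, 55, 51, 61]
  [58, 61, 24, 12, 60, 45, 89]
  [-∞, 26, 12, 61, 26, 34, 1]
  [-∞, 34, 11, 89, 34, 34, 1]
  [38, 63, 81, 61, 81, 63, 38]
  [68, 45, 46, 11, 46, 51, 68]
  [55, 55, 60, 21, 60, 60, 93]
Key observation: the optimum is the walk 2->1->3, with weight 86 min 24 = 24.
Optimal value attained by: walk 2->1->3.
Answer: (T^⊗2)[2][3] = 24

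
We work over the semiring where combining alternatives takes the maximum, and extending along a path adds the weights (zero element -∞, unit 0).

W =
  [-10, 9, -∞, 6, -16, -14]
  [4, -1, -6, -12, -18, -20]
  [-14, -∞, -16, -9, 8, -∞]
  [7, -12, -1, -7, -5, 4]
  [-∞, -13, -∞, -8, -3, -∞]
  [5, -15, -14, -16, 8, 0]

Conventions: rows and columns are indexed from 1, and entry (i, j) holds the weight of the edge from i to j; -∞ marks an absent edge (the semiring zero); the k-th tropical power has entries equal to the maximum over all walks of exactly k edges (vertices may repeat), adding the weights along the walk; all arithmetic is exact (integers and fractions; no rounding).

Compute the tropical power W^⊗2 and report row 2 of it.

W^⊗2:
  [13, 8, 5, -1, 1, 10]
  [3, 13, -7, 10, 2, -8]
  [-2, -5, -10, 0, 5, -5]
  [9, 16, -8, 13, 12, 4]
  [-1, -14, -9, -11, -6, -4]
  [5, 14, -14, 11, 8, 0]
Answer: row 2 of W^⊗2 = [3, 13, -7, 10, 2, -8]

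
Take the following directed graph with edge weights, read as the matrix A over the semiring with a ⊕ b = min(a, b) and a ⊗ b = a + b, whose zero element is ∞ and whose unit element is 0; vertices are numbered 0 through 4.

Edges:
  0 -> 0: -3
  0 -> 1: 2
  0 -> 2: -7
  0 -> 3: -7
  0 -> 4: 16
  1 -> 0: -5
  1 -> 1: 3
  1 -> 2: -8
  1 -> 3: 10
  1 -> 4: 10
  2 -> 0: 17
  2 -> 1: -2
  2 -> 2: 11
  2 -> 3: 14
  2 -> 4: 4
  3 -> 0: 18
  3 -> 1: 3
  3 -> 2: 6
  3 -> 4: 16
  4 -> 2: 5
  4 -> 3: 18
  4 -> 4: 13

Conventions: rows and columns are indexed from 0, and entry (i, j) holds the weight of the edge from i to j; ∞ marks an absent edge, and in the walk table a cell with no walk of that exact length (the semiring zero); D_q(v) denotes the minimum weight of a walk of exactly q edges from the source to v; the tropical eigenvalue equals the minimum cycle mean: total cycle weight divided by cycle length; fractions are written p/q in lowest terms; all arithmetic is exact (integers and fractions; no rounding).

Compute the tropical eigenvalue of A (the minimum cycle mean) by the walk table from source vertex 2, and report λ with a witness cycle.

q=0: [∞, ∞, 0, ∞, ∞]
q=1: [17, -2, 11, 14, 4]
q=2: [-7, 1, -10, 8, 8]
q=3: [-10, -12, -14, -14, -6]
q=4: [-17, -16, -20, -17, -10]
q=5: [-21, -22, -24, -24, -16]
Optimal cycle mean attained by: cycle 1->2->1, total (-8) + (-2), length 2.
Answer: λ = -5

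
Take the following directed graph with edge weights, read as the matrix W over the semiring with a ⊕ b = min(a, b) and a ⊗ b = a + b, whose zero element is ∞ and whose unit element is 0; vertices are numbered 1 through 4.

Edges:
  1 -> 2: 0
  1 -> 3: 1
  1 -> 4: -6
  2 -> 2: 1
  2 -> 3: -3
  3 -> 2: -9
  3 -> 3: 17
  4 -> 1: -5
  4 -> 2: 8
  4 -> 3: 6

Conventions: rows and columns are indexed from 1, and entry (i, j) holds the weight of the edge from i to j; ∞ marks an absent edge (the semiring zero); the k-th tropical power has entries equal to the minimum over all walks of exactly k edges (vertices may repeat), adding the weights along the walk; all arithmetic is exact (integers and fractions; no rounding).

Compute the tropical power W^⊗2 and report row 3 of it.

W^⊗2:
  [-11, -8, -3, ∞]
  [∞, -12, -2, ∞]
  [∞, -8, -12, ∞]
  [∞, -5, -4, -11]
Answer: row 3 of W^⊗2 = [∞, -8, -12, ∞]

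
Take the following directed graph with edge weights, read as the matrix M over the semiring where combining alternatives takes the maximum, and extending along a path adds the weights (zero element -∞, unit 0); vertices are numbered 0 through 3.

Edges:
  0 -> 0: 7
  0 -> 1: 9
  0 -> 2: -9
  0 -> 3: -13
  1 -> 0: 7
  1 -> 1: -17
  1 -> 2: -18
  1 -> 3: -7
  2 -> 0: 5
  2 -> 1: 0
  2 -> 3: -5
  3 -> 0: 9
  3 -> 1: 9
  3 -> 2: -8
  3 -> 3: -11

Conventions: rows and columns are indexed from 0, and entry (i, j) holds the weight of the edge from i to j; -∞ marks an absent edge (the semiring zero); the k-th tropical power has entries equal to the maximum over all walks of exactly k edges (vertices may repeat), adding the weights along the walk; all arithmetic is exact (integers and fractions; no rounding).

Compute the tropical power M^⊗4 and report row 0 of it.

M^⊗2:
  [16, 16, -2, 2]
  [14, 16, -2, -6]
  [12, 14, -4, -7]
  [16, 18, 0, 2]
M^⊗3:
  [23, 25, 7, 9]
  [23, 23, 5, 9]
  [21, 21, 3, 7]
  [25, 25, 7, 11]
M^⊗4:
  [32, 32, 14, 18]
  [30, 32, 14, 16]
  [28, 30, 12, 14]
  [32, 34, 16, 18]
Answer: row 0 of M^⊗4 = [32, 32, 14, 18]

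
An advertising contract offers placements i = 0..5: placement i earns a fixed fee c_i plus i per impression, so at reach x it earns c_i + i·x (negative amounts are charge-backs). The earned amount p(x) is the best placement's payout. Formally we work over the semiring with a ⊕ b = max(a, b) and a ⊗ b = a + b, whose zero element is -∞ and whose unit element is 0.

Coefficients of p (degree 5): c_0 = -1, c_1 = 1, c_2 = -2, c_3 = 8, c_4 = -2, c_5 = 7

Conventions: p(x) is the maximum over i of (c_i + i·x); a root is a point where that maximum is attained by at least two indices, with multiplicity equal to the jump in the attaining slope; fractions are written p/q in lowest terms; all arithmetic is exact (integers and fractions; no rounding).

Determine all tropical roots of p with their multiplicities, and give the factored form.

hull edge (i=0, c=-1) to (i=3, c=8): slope 3, span 3
hull edge (i=3, c=8) to (i=5, c=7): slope -1/2, span 2
Factored form: p(x) = 7 ⊗ (x ⊕ (-3)) ⊗ (x ⊕ (-3)) ⊗ (x ⊕ (-3)) ⊗ (x ⊕ 1/2) ⊗ (x ⊕ 1/2)
Answer: roots = -3 (mult 3), 1/2 (mult 2)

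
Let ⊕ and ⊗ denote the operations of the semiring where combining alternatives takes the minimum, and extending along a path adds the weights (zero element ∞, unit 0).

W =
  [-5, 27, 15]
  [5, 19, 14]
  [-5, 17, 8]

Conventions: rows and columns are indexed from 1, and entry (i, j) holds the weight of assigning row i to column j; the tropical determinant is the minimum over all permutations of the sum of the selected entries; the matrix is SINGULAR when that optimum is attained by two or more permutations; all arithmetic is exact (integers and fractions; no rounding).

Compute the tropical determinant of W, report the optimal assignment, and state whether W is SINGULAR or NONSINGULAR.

σ = (1, 2, 3): (-5) + 19 + 8 = 22
σ = (1, 3, 2): (-5) + 14 + 17 = 26
σ = (2, 1, 3): 27 + 5 + 8 = 40
σ = (2, 3, 1): 27 + 14 + (-5) = 36
σ = (3, 1, 2): 15 + 5 + 17 = 37
σ = (3, 2, 1): 15 + 19 + (-5) = 29
Optimal value attained by: σ = (1, 2, 3).
Answer: det⊕(W) = 22; verdict: NONSINGULAR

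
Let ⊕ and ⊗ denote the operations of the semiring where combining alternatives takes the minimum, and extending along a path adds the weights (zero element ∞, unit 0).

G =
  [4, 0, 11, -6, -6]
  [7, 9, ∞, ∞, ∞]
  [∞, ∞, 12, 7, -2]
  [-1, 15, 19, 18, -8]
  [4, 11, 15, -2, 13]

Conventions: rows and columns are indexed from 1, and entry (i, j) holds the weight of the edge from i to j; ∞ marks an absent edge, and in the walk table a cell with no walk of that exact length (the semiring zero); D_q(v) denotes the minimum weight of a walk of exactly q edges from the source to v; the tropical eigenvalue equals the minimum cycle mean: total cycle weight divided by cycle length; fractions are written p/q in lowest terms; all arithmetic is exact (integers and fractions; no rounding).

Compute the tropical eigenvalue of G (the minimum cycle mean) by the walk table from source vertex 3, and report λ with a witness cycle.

q=0: [∞, ∞, 0, ∞, ∞]
q=1: [∞, ∞, 12, 7, -2]
q=2: [2, 9, 13, -4, -1]
q=3: [-5, 2, 13, -4, -12]
q=4: [-8, -5, 3, -14, -12]
q=5: [-15, -8, 3, -14, -22]
Optimal cycle mean attained by: cycle 4->5->4, total (-8) + (-2), length 2.
Answer: λ = -5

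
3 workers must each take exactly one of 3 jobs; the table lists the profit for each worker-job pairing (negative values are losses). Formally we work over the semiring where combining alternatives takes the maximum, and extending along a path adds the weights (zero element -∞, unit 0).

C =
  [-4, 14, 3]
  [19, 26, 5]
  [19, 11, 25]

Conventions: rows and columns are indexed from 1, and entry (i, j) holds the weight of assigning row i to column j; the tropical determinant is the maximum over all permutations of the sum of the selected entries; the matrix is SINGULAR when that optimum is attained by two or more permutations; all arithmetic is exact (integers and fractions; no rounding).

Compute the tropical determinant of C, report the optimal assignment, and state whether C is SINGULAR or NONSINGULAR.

σ = (1, 2, 3): (-4) + 26 + 25 = 47
σ = (1, 3, 2): (-4) + 5 + 11 = 12
σ = (2, 1, 3): 14 + 19 + 25 = 58
σ = (2, 3, 1): 14 + 5 + 19 = 38
σ = (3, 1, 2): 3 + 19 + 11 = 33
σ = (3, 2, 1): 3 + 26 + 19 = 48
Optimal value attained by: σ = (2, 1, 3).
Answer: det⊕(C) = 58; verdict: NONSINGULAR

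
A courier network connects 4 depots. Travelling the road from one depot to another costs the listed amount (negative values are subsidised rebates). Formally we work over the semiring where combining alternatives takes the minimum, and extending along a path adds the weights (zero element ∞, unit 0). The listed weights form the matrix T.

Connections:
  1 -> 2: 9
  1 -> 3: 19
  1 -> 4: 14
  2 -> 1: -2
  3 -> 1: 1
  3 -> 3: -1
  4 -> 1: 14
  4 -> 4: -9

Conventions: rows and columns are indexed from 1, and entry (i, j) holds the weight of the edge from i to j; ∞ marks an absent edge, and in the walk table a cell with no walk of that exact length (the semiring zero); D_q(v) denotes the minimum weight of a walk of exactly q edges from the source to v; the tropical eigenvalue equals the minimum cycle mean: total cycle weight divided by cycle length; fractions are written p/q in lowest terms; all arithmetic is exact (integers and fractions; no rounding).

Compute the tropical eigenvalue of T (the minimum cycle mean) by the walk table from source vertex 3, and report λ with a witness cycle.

q=0: [∞, ∞, 0, ∞]
q=1: [1, ∞, -1, ∞]
q=2: [0, 10, -2, 15]
q=3: [-1, 9, -3, 6]
q=4: [-2, 8, -4, -3]
Optimal cycle mean attained by: cycle 4->4, total (-9), length 1.
Answer: λ = -9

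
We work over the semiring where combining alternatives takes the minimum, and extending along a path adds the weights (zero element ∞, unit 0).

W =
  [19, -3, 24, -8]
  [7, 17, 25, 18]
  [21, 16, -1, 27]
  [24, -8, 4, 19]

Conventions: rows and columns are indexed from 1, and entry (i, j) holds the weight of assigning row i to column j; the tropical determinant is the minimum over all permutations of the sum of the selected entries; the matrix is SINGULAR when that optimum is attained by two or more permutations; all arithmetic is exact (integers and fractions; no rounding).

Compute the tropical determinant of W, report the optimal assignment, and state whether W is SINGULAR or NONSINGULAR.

σ = (1, 2, 3, 4): 19 + 17 + (-1) + 19 = 54
σ = (1, 2, 4, 3): 19 + 17 + 27 + 4 = 67
σ = (1, 3, 2, 4): 19 + 25 + 16 + 19 = 79
σ = (1, 3, 4, 2): 19 + 25 + 27 + (-8) = 63
σ = (1, 4, 2, 3): 19 + 18 + 16 + 4 = 57
σ = (1, 4, 3, 2): 19 + 18 + (-1) + (-8) = 28
σ = (2, 1, 3, 4): (-3) + 7 + (-1) + 19 = 22
σ = (2, 1, 4, 3): (-3) + 7 + 27 + 4 = 35
σ = (2, 3, 1, 4): (-3) + 25 + 21 + 19 = 62
σ = (2, 3, 4, 1): (-3) + 25 + 27 + 24 = 73
σ = (2, 4, 1, 3): (-3) + 18 + 21 + 4 = 40
σ = (2, 4, 3, 1): (-3) + 18 + (-1) + 24 = 38
σ = (3, 1, 2, 4): 24 + 7 + 16 + 19 = 66
σ = (3, 1, 4, 2): 24 + 7 + 27 + (-8) = 50
σ = (3, 2, 1, 4): 24 + 17 + 21 + 19 = 81
σ = (3, 2, 4, 1): 24 + 17 + 27 + 24 = 92
σ = (3, 4, 1, 2): 24 + 18 + 21 + (-8) = 55
σ = (3, 4, 2, 1): 24 + 18 + 16 + 24 = 82
σ = (4, 1, 2, 3): (-8) + 7 + 16 + 4 = 19
σ = (4, 1, 3, 2): (-8) + 7 + (-1) + (-8) = -10
σ = (4, 2, 1, 3): (-8) + 17 + 21 + 4 = 34
σ = (4, 2, 3, 1): (-8) + 17 + (-1) + 24 = 32
σ = (4, 3, 1, 2): (-8) + 25 + 21 + (-8) = 30
σ = (4, 3, 2, 1): (-8) + 25 + 16 + 24 = 57
Optimal value attained by: σ = (4, 1, 3, 2).
Answer: det⊕(W) = -10; verdict: NONSINGULAR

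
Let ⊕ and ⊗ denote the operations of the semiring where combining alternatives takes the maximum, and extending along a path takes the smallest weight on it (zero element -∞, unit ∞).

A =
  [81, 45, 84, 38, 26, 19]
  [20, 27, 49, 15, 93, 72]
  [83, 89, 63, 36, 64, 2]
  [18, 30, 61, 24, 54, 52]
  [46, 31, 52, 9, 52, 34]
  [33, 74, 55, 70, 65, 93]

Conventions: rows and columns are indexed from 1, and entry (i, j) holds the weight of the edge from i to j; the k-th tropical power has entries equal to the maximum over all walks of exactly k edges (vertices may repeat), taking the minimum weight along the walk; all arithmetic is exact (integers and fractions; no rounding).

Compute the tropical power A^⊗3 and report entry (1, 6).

A^⊗2:
  [83, 84, 81, 38, 64, 45]
  [49, 72, 55, 70, 65, 72]
  [81, 63, 83, 38, 89, 72]
  [61, 61, 61, 52, 61, 52]
  [52, 52, 52, 38, 52, 34]
  [55, 74, 61, 70, 74, 93]
A^⊗3:
  [81, 81, 83, 45, 84, 72]
  [55, 72, 61, 70, 72, 72]
  [83, 83, 81, 70, 65, 72]
  [61, 61, 61, 52, 61, 61]
  [52, 52, 52, 38, 52, 52]
  [61, 74, 61, 70, 74, 93]
Key observation: the optimum is the walk 1->3->2->6, with weight 84 min 89 min 72 = 72.
Optimal value attained by: walk 1->3->2->6.
Answer: (A^⊗3)[1][6] = 72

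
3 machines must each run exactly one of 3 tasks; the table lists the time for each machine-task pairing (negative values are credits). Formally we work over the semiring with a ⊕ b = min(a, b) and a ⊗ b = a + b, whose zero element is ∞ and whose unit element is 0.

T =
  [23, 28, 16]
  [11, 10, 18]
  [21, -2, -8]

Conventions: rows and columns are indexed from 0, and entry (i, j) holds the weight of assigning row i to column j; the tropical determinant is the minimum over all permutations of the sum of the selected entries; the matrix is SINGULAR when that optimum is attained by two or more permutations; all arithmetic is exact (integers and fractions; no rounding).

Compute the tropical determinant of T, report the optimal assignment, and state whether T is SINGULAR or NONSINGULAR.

σ = (0, 1, 2): 23 + 10 + (-8) = 25
σ = (0, 2, 1): 23 + 18 + (-2) = 39
σ = (1, 0, 2): 28 + 11 + (-8) = 31
σ = (1, 2, 0): 28 + 18 + 21 = 67
σ = (2, 0, 1): 16 + 11 + (-2) = 25
σ = (2, 1, 0): 16 + 10 + 21 = 47
Optimal value attained by: σ = (0, 1, 2).
Answer: det⊕(T) = 25; verdict: SINGULAR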